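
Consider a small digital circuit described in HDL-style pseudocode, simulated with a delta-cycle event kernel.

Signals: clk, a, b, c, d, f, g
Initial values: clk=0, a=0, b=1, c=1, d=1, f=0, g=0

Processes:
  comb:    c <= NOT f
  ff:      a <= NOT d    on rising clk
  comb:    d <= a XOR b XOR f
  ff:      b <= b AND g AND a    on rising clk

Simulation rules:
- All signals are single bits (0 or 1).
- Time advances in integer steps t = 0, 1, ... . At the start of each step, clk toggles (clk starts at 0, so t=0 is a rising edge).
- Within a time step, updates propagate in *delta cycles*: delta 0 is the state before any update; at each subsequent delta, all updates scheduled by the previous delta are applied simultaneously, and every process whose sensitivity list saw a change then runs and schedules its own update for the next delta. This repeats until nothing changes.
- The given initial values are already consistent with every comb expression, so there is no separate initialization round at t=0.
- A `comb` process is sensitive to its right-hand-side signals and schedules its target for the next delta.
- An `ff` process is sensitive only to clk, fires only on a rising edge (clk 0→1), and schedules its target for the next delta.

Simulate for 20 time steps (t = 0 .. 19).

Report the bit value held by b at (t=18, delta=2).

0

t=0 Δ0: d=1 f=0 b=1 a=0 g=0 c=1 clk=0
  Δ1: clk:0→1
  Δ2: b:1→0
  Δ3: d:1→0
  (3Δ to stable)
t=1 Δ0: d=0 f=0 b=0 a=0 g=0 c=1 clk=1
  Δ1: clk:1→0
  (1Δ to stable)
t=2 Δ0: d=0 f=0 b=0 a=0 g=0 c=1 clk=0
  Δ1: clk:0→1
  Δ2: a:0→1
  Δ3: d:0→1
  (3Δ to stable)
t=3 Δ0: d=1 f=0 b=0 a=1 g=0 c=1 clk=1
  Δ1: clk:1→0
  (1Δ to stable)
t=4 Δ0: d=1 f=0 b=0 a=1 g=0 c=1 clk=0
  Δ1: clk:0→1
  Δ2: a:1→0
  Δ3: d:1→0
  (3Δ to stable)
t=5 Δ0: d=0 f=0 b=0 a=0 g=0 c=1 clk=1
  Δ1: clk:1→0
  (1Δ to stable)
t=6 Δ0: d=0 f=0 b=0 a=0 g=0 c=1 clk=0
  Δ1: clk:0→1
  Δ2: a:0→1
  Δ3: d:0→1
  (3Δ to stable)
t=7 Δ0: d=1 f=0 b=0 a=1 g=0 c=1 clk=1
  Δ1: clk:1→0
  (1Δ to stable)
t=8 Δ0: d=1 f=0 b=0 a=1 g=0 c=1 clk=0
  Δ1: clk:0→1
  Δ2: a:1→0
  Δ3: d:1→0
  (3Δ to stable)
t=9 Δ0: d=0 f=0 b=0 a=0 g=0 c=1 clk=1
  Δ1: clk:1→0
  (1Δ to stable)
t=10 Δ0: d=0 f=0 b=0 a=0 g=0 c=1 clk=0
  Δ1: clk:0→1
  Δ2: a:0→1
  Δ3: d:0→1
  (3Δ to stable)
t=11 Δ0: d=1 f=0 b=0 a=1 g=0 c=1 clk=1
  Δ1: clk:1→0
  (1Δ to stable)
t=12 Δ0: d=1 f=0 b=0 a=1 g=0 c=1 clk=0
  Δ1: clk:0→1
  Δ2: a:1→0
  Δ3: d:1→0
  (3Δ to stable)
t=13 Δ0: d=0 f=0 b=0 a=0 g=0 c=1 clk=1
  Δ1: clk:1→0
  (1Δ to stable)
t=14 Δ0: d=0 f=0 b=0 a=0 g=0 c=1 clk=0
  Δ1: clk:0→1
  Δ2: a:0→1
  Δ3: d:0→1
  (3Δ to stable)
t=15 Δ0: d=1 f=0 b=0 a=1 g=0 c=1 clk=1
  Δ1: clk:1→0
  (1Δ to stable)
t=16 Δ0: d=1 f=0 b=0 a=1 g=0 c=1 clk=0
  Δ1: clk:0→1
  Δ2: a:1→0
  Δ3: d:1→0
  (3Δ to stable)
t=17 Δ0: d=0 f=0 b=0 a=0 g=0 c=1 clk=1
  Δ1: clk:1→0
  (1Δ to stable)
t=18 Δ0: d=0 f=0 b=0 a=0 g=0 c=1 clk=0
  Δ1: clk:0→1
  Δ2: a:0→1
  Δ3: d:0→1
  (3Δ to stable)
t=19 Δ0: d=1 f=0 b=0 a=1 g=0 c=1 clk=1
  Δ1: clk:1→0
  (1Δ to stable)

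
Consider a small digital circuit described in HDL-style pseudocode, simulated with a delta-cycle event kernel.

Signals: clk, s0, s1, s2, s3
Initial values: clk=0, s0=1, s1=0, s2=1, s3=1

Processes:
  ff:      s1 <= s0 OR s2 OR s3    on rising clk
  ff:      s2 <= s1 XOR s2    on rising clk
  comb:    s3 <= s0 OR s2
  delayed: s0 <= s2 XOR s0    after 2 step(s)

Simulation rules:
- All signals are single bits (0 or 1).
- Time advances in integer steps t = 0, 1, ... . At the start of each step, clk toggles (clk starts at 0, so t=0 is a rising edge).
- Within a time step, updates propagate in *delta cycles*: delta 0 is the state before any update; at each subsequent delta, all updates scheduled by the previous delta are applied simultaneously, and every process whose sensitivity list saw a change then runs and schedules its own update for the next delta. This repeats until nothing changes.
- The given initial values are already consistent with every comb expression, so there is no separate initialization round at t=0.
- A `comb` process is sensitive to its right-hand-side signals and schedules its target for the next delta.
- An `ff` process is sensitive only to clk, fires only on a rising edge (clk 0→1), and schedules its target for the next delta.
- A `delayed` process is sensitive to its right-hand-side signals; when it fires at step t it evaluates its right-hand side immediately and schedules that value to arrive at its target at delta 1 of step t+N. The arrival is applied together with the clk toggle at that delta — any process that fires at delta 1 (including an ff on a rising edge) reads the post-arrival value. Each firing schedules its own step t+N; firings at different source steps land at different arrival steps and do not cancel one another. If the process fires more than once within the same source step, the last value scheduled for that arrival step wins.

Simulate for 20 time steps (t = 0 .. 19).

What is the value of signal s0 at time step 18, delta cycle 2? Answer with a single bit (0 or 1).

0

t=0 Δ0: s2=1 clk=0 s0=1 s3=1 s1=0
  Δ1: clk:0→1
  Δ2: s1:0→1
  (2Δ to stable)
t=1 Δ0: s2=1 clk=1 s0=1 s3=1 s1=1
  Δ1: clk:1→0
  (1Δ to stable)
t=2 Δ0: s2=1 clk=0 s0=1 s3=1 s1=1
  Δ1: clk:0→1
  Δ2: s2:1→0
  (2Δ to stable)
t=3 Δ0: s2=0 clk=1 s0=1 s3=1 s1=1
  Δ1: clk:1→0
  (1Δ to stable)
t=4 Δ0: s2=0 clk=0 s0=1 s3=1 s1=1
  Δ1: clk:0→1
  Δ2: s2:0→1
  (2Δ to stable)
t=5 Δ0: s2=1 clk=1 s0=1 s3=1 s1=1
  Δ1: clk:1→0
  (1Δ to stable)
t=6 Δ0: s2=1 clk=0 s0=1 s3=1 s1=1
  Δ1: clk:0→1, s0:1→0
  Δ2: s2:1→0
  Δ3: s3:1→0
  (3Δ to stable)
t=7 Δ0: s2=0 clk=1 s0=0 s3=0 s1=1
  Δ1: clk:1→0
  (1Δ to stable)
t=8 Δ0: s2=0 clk=0 s0=0 s3=0 s1=1
  Δ1: clk:0→1
  Δ2: s2:0→1, s1:1→0
  Δ3: s3:0→1
  (3Δ to stable)
t=9 Δ0: s2=1 clk=1 s0=0 s3=1 s1=0
  Δ1: clk:1→0
  (1Δ to stable)
t=10 Δ0: s2=1 clk=0 s0=0 s3=1 s1=0
  Δ1: clk:0→1, s0:0→1
  Δ2: s1:0→1
  (2Δ to stable)
t=11 Δ0: s2=1 clk=1 s0=1 s3=1 s1=1
  Δ1: clk:1→0
  (1Δ to stable)
t=12 Δ0: s2=1 clk=0 s0=1 s3=1 s1=1
  Δ1: clk:0→1, s0:1→0
  Δ2: s2:1→0
  Δ3: s3:1→0
  (3Δ to stable)
t=13 Δ0: s2=0 clk=1 s0=0 s3=0 s1=1
  Δ1: clk:1→0
  (1Δ to stable)
t=14 Δ0: s2=0 clk=0 s0=0 s3=0 s1=1
  Δ1: clk:0→1
  Δ2: s2:0→1, s1:1→0
  Δ3: s3:0→1
  (3Δ to stable)
t=15 Δ0: s2=1 clk=1 s0=0 s3=1 s1=0
  Δ1: clk:1→0
  (1Δ to stable)
t=16 Δ0: s2=1 clk=0 s0=0 s3=1 s1=0
  Δ1: clk:0→1, s0:0→1
  Δ2: s1:0→1
  (2Δ to stable)
t=17 Δ0: s2=1 clk=1 s0=1 s3=1 s1=1
  Δ1: clk:1→0
  (1Δ to stable)
t=18 Δ0: s2=1 clk=0 s0=1 s3=1 s1=1
  Δ1: clk:0→1, s0:1→0
  Δ2: s2:1→0
  Δ3: s3:1→0
  (3Δ to stable)
t=19 Δ0: s2=0 clk=1 s0=0 s3=0 s1=1
  Δ1: clk:1→0
  (1Δ to stable)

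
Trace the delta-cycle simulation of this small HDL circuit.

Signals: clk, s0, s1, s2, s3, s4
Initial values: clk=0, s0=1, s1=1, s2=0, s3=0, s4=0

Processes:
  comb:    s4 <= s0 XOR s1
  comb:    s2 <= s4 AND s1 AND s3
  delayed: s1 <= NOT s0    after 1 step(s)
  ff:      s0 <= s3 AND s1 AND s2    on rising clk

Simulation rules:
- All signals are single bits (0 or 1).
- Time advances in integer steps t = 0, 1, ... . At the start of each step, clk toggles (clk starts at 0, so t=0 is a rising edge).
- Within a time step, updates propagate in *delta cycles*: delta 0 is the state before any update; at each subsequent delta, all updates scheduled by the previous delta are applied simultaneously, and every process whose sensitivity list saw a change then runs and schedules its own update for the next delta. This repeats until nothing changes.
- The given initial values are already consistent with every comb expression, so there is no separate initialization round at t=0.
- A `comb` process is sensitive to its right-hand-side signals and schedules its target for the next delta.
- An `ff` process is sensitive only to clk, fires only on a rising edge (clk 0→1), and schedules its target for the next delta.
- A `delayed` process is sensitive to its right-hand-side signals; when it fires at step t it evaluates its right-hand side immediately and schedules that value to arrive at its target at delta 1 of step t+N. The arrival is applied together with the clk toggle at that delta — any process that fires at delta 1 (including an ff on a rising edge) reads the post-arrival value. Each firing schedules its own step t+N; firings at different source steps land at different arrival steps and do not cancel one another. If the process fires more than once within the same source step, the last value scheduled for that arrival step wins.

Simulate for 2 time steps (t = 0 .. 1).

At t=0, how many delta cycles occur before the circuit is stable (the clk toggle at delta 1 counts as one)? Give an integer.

t0.Δ0 s4=0 clk=0 s1=1 s3=0 s0=1 s2=0
t0.Δ1 s4=0 clk=1 s1=1 s3=0 s0=1 s2=0
t0.Δ2 s4=0 clk=1 s1=1 s3=0 s0=0 s2=0
t0.Δ3 s4=1 clk=1 s1=1 s3=0 s0=0 s2=0
t1.Δ0 s4=1 clk=1 s1=1 s3=0 s0=0 s2=0
t1.Δ1 s4=1 clk=0 s1=1 s3=0 s0=0 s2=0

3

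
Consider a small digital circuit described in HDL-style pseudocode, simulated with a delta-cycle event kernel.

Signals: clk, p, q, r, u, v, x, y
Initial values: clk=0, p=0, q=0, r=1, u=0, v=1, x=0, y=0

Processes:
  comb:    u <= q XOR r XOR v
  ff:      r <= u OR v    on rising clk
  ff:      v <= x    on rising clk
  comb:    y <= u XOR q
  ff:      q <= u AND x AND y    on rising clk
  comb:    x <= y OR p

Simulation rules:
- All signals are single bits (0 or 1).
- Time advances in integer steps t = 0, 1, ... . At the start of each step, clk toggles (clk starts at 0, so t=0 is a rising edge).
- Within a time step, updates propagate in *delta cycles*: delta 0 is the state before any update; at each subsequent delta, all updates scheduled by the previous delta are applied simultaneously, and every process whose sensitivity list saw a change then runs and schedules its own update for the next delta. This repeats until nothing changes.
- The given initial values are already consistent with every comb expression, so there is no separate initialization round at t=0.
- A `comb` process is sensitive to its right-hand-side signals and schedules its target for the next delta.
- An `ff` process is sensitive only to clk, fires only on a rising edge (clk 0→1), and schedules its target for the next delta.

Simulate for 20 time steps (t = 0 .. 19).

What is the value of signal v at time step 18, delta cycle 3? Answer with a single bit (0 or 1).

[bits: p,clk,y,x,r,q,u,v]
t=0: Δ0=00001001 Δ1=01001001 Δ2=01001000 Δ3=01001010 Δ4=01101010 Δ5=01111010 | 5Δ
t=1: Δ0=01111010 Δ1=00111010 | 1Δ
t=2: Δ0=00111010 Δ1=01111010 Δ2=01111111 Δ3=01011111 Δ4=01001111 | 4Δ
t=3: Δ0=01001111 Δ1=00001111 | 1Δ
t=4: Δ0=00001111 Δ1=01001111 Δ2=01001010 Δ3=01101010 Δ4=01111010 | 4Δ
t=5: Δ0=01111010 Δ1=00111010 | 1Δ
t=6: Δ0=00111010 Δ1=01111010 Δ2=01111111 Δ3=01011111 Δ4=01001111 | 4Δ
t=7: Δ0=01001111 Δ1=00001111 | 1Δ
t=8: Δ0=00001111 Δ1=01001111 Δ2=01001010 Δ3=01101010 Δ4=01111010 | 4Δ
t=9: Δ0=01111010 Δ1=00111010 | 1Δ
t=10: Δ0=00111010 Δ1=01111010 Δ2=01111111 Δ3=01011111 Δ4=01001111 | 4Δ
t=11: Δ0=01001111 Δ1=00001111 | 1Δ
t=12: Δ0=00001111 Δ1=01001111 Δ2=01001010 Δ3=01101010 Δ4=01111010 | 4Δ
t=13: Δ0=01111010 Δ1=00111010 | 1Δ
t=14: Δ0=00111010 Δ1=01111010 Δ2=01111111 Δ3=01011111 Δ4=01001111 | 4Δ
t=15: Δ0=01001111 Δ1=00001111 | 1Δ
t=16: Δ0=00001111 Δ1=01001111 Δ2=01001010 Δ3=01101010 Δ4=01111010 | 4Δ
t=17: Δ0=01111010 Δ1=00111010 | 1Δ
t=18: Δ0=00111010 Δ1=01111010 Δ2=01111111 Δ3=01011111 Δ4=01001111 | 4Δ
t=19: Δ0=01001111 Δ1=00001111 | 1Δ

1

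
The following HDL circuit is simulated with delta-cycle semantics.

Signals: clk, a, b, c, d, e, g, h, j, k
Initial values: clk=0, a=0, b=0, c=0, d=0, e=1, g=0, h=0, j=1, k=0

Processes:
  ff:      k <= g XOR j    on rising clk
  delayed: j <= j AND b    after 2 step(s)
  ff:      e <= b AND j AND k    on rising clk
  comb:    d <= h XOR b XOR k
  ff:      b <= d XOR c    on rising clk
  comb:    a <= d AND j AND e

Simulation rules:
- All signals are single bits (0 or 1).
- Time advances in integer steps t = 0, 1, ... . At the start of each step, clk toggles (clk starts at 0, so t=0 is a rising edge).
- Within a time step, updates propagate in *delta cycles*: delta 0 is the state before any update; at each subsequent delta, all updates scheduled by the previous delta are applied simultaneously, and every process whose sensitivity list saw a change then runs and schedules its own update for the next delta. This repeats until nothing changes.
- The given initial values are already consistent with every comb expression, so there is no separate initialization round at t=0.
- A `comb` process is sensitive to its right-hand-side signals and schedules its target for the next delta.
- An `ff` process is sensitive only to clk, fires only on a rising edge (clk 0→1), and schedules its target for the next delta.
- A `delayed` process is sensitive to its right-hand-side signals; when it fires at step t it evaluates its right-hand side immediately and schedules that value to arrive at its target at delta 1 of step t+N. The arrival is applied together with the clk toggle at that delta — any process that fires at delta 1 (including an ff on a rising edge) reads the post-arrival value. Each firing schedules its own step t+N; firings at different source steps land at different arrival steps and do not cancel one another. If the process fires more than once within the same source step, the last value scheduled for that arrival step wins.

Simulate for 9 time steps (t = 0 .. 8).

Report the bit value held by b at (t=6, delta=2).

1

t=0 Δ0: e=1 j=1 a=0 k=0 g=0 clk=0 c=0 b=0 h=0 d=0
  Δ1: clk:0→1
  Δ2: e:1→0, k:0→1
  Δ3: d:0→1
  (3Δ to stable)
t=1 Δ0: e=0 j=1 a=0 k=1 g=0 clk=1 c=0 b=0 h=0 d=1
  Δ1: clk:1→0
  (1Δ to stable)
t=2 Δ0: e=0 j=1 a=0 k=1 g=0 clk=0 c=0 b=0 h=0 d=1
  Δ1: clk:0→1
  Δ2: b:0→1
  Δ3: d:1→0
  (3Δ to stable)
t=3 Δ0: e=0 j=1 a=0 k=1 g=0 clk=1 c=0 b=1 h=0 d=0
  Δ1: clk:1→0
  (1Δ to stable)
t=4 Δ0: e=0 j=1 a=0 k=1 g=0 clk=0 c=0 b=1 h=0 d=0
  Δ1: clk:0→1
  Δ2: e:0→1, b:1→0
  Δ3: d:0→1
  Δ4: a:0→1
  (4Δ to stable)
t=5 Δ0: e=1 j=1 a=1 k=1 g=0 clk=1 c=0 b=0 h=0 d=1
  Δ1: clk:1→0
  (1Δ to stable)
t=6 Δ0: e=1 j=1 a=1 k=1 g=0 clk=0 c=0 b=0 h=0 d=1
  Δ1: j:1→0, clk:0→1
  Δ2: e:1→0, a:1→0, k:1→0, b:0→1
  (2Δ to stable)
t=7 Δ0: e=0 j=0 a=0 k=0 g=0 clk=1 c=0 b=1 h=0 d=1
  Δ1: clk:1→0
  (1Δ to stable)
t=8 Δ0: e=0 j=0 a=0 k=0 g=0 clk=0 c=0 b=1 h=0 d=1
  Δ1: clk:0→1
  (1Δ to stable)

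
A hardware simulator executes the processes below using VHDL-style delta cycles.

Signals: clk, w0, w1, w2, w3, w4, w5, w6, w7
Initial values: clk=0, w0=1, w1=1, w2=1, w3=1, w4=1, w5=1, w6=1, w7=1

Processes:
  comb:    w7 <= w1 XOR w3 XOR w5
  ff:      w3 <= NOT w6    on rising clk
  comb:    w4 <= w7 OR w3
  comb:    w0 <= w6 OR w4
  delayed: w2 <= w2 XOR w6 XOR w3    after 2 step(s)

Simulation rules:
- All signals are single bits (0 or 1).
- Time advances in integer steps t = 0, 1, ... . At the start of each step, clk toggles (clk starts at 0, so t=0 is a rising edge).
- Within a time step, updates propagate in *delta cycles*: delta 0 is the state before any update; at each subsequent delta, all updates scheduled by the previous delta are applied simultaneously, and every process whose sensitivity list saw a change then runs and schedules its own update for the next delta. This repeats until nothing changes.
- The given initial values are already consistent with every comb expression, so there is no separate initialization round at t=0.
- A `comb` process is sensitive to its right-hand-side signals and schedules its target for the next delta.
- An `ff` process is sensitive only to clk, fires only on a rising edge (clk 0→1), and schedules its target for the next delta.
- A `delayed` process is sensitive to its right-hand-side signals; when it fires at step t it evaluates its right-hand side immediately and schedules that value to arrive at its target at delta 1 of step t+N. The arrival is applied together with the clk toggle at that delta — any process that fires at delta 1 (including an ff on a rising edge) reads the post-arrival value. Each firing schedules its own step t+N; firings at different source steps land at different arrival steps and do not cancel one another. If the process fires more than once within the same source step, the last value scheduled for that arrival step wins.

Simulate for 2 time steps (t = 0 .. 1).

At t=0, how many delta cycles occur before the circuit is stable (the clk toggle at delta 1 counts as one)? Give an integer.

4

t=0 Δ0: w6=1 w2=1 w7=1 w3=1 w4=1 clk=0 w0=1 w1=1 w5=1
  Δ1: clk:0→1
  Δ2: w3:1→0
  Δ3: w7:1→0
  Δ4: w4:1→0
  (4Δ to stable)
t=1 Δ0: w6=1 w2=1 w7=0 w3=0 w4=0 clk=1 w0=1 w1=1 w5=1
  Δ1: clk:1→0
  (1Δ to stable)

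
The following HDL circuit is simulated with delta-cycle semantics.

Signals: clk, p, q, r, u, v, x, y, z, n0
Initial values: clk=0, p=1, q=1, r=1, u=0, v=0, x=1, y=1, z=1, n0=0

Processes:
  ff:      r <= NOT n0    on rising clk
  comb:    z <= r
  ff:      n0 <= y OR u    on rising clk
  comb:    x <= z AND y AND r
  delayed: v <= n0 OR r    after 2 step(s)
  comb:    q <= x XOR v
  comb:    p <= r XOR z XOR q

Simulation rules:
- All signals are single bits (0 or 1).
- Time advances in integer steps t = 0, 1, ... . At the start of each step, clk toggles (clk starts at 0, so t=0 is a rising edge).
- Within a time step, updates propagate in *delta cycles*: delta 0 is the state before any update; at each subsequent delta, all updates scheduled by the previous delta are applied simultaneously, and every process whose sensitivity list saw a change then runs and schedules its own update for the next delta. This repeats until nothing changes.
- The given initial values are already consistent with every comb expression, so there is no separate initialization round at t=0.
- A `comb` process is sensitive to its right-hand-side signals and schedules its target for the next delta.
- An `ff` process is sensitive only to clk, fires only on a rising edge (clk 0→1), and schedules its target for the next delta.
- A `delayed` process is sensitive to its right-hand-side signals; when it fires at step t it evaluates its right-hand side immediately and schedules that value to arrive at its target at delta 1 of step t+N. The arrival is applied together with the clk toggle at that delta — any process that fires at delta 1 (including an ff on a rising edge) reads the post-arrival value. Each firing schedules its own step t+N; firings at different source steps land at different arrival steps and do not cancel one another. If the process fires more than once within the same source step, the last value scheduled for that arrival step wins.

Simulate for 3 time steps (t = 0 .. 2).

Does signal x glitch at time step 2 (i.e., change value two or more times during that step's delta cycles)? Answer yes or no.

t=0 Δ0: x=1 n0=0 r=1 z=1 clk=0 p=1 u=0 q=1 v=0 y=1
  Δ1: clk:0→1
  Δ2: n0:0→1
  (2Δ to stable)
t=1 Δ0: x=1 n0=1 r=1 z=1 clk=1 p=1 u=0 q=1 v=0 y=1
  Δ1: clk:1→0
  (1Δ to stable)
t=2 Δ0: x=1 n0=1 r=1 z=1 clk=0 p=1 u=0 q=1 v=0 y=1
  Δ1: clk:0→1, v:0→1
  Δ2: r:1→0, q:1→0
  Δ3: x:1→0, z:1→0
  Δ4: p:1→0, q:0→1
  Δ5: p:0→1
  (5Δ to stable)

no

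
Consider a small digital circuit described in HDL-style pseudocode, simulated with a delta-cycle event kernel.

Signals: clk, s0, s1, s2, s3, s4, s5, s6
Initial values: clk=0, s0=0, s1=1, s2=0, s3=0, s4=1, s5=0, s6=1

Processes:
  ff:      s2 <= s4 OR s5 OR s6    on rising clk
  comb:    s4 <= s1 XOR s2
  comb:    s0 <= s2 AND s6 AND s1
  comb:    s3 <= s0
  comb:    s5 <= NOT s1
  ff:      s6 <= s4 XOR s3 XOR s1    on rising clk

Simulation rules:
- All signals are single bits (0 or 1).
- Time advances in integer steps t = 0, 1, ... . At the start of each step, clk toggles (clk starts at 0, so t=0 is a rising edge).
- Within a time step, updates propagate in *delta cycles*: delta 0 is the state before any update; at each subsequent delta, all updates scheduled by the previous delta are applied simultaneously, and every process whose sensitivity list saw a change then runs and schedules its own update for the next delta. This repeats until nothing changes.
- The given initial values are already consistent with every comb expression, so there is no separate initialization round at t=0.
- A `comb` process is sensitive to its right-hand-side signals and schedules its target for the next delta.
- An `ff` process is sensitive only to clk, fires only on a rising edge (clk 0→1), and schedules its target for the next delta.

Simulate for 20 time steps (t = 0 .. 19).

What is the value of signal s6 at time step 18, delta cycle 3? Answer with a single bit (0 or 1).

1

t0.Δ0 s1=1 clk=0 s5=0 s4=1 s0=0 s2=0 s6=1 s3=0
t0.Δ1 s1=1 clk=1 s5=0 s4=1 s0=0 s2=0 s6=1 s3=0
t0.Δ2 s1=1 clk=1 s5=0 s4=1 s0=0 s2=1 s6=0 s3=0
t0.Δ3 s1=1 clk=1 s5=0 s4=0 s0=0 s2=1 s6=0 s3=0
t1.Δ0 s1=1 clk=1 s5=0 s4=0 s0=0 s2=1 s6=0 s3=0
t1.Δ1 s1=1 clk=0 s5=0 s4=0 s0=0 s2=1 s6=0 s3=0
t2.Δ0 s1=1 clk=0 s5=0 s4=0 s0=0 s2=1 s6=0 s3=0
t2.Δ1 s1=1 clk=1 s5=0 s4=0 s0=0 s2=1 s6=0 s3=0
t2.Δ2 s1=1 clk=1 s5=0 s4=0 s0=0 s2=0 s6=1 s3=0
t2.Δ3 s1=1 clk=1 s5=0 s4=1 s0=0 s2=0 s6=1 s3=0
t3.Δ0 s1=1 clk=1 s5=0 s4=1 s0=0 s2=0 s6=1 s3=0
t3.Δ1 s1=1 clk=0 s5=0 s4=1 s0=0 s2=0 s6=1 s3=0
t4.Δ0 s1=1 clk=0 s5=0 s4=1 s0=0 s2=0 s6=1 s3=0
t4.Δ1 s1=1 clk=1 s5=0 s4=1 s0=0 s2=0 s6=1 s3=0
t4.Δ2 s1=1 clk=1 s5=0 s4=1 s0=0 s2=1 s6=0 s3=0
t4.Δ3 s1=1 clk=1 s5=0 s4=0 s0=0 s2=1 s6=0 s3=0
t5.Δ0 s1=1 clk=1 s5=0 s4=0 s0=0 s2=1 s6=0 s3=0
t5.Δ1 s1=1 clk=0 s5=0 s4=0 s0=0 s2=1 s6=0 s3=0
t6.Δ0 s1=1 clk=0 s5=0 s4=0 s0=0 s2=1 s6=0 s3=0
t6.Δ1 s1=1 clk=1 s5=0 s4=0 s0=0 s2=1 s6=0 s3=0
t6.Δ2 s1=1 clk=1 s5=0 s4=0 s0=0 s2=0 s6=1 s3=0
t6.Δ3 s1=1 clk=1 s5=0 s4=1 s0=0 s2=0 s6=1 s3=0
t7.Δ0 s1=1 clk=1 s5=0 s4=1 s0=0 s2=0 s6=1 s3=0
t7.Δ1 s1=1 clk=0 s5=0 s4=1 s0=0 s2=0 s6=1 s3=0
t8.Δ0 s1=1 clk=0 s5=0 s4=1 s0=0 s2=0 s6=1 s3=0
t8.Δ1 s1=1 clk=1 s5=0 s4=1 s0=0 s2=0 s6=1 s3=0
t8.Δ2 s1=1 clk=1 s5=0 s4=1 s0=0 s2=1 s6=0 s3=0
t8.Δ3 s1=1 clk=1 s5=0 s4=0 s0=0 s2=1 s6=0 s3=0
t9.Δ0 s1=1 clk=1 s5=0 s4=0 s0=0 s2=1 s6=0 s3=0
t9.Δ1 s1=1 clk=0 s5=0 s4=0 s0=0 s2=1 s6=0 s3=0
t10.Δ0 s1=1 clk=0 s5=0 s4=0 s0=0 s2=1 s6=0 s3=0
t10.Δ1 s1=1 clk=1 s5=0 s4=0 s0=0 s2=1 s6=0 s3=0
t10.Δ2 s1=1 clk=1 s5=0 s4=0 s0=0 s2=0 s6=1 s3=0
t10.Δ3 s1=1 clk=1 s5=0 s4=1 s0=0 s2=0 s6=1 s3=0
t11.Δ0 s1=1 clk=1 s5=0 s4=1 s0=0 s2=0 s6=1 s3=0
t11.Δ1 s1=1 clk=0 s5=0 s4=1 s0=0 s2=0 s6=1 s3=0
t12.Δ0 s1=1 clk=0 s5=0 s4=1 s0=0 s2=0 s6=1 s3=0
t12.Δ1 s1=1 clk=1 s5=0 s4=1 s0=0 s2=0 s6=1 s3=0
t12.Δ2 s1=1 clk=1 s5=0 s4=1 s0=0 s2=1 s6=0 s3=0
t12.Δ3 s1=1 clk=1 s5=0 s4=0 s0=0 s2=1 s6=0 s3=0
t13.Δ0 s1=1 clk=1 s5=0 s4=0 s0=0 s2=1 s6=0 s3=0
t13.Δ1 s1=1 clk=0 s5=0 s4=0 s0=0 s2=1 s6=0 s3=0
t14.Δ0 s1=1 clk=0 s5=0 s4=0 s0=0 s2=1 s6=0 s3=0
t14.Δ1 s1=1 clk=1 s5=0 s4=0 s0=0 s2=1 s6=0 s3=0
t14.Δ2 s1=1 clk=1 s5=0 s4=0 s0=0 s2=0 s6=1 s3=0
t14.Δ3 s1=1 clk=1 s5=0 s4=1 s0=0 s2=0 s6=1 s3=0
t15.Δ0 s1=1 clk=1 s5=0 s4=1 s0=0 s2=0 s6=1 s3=0
t15.Δ1 s1=1 clk=0 s5=0 s4=1 s0=0 s2=0 s6=1 s3=0
t16.Δ0 s1=1 clk=0 s5=0 s4=1 s0=0 s2=0 s6=1 s3=0
t16.Δ1 s1=1 clk=1 s5=0 s4=1 s0=0 s2=0 s6=1 s3=0
t16.Δ2 s1=1 clk=1 s5=0 s4=1 s0=0 s2=1 s6=0 s3=0
t16.Δ3 s1=1 clk=1 s5=0 s4=0 s0=0 s2=1 s6=0 s3=0
t17.Δ0 s1=1 clk=1 s5=0 s4=0 s0=0 s2=1 s6=0 s3=0
t17.Δ1 s1=1 clk=0 s5=0 s4=0 s0=0 s2=1 s6=0 s3=0
t18.Δ0 s1=1 clk=0 s5=0 s4=0 s0=0 s2=1 s6=0 s3=0
t18.Δ1 s1=1 clk=1 s5=0 s4=0 s0=0 s2=1 s6=0 s3=0
t18.Δ2 s1=1 clk=1 s5=0 s4=0 s0=0 s2=0 s6=1 s3=0
t18.Δ3 s1=1 clk=1 s5=0 s4=1 s0=0 s2=0 s6=1 s3=0
t19.Δ0 s1=1 clk=1 s5=0 s4=1 s0=0 s2=0 s6=1 s3=0
t19.Δ1 s1=1 clk=0 s5=0 s4=1 s0=0 s2=0 s6=1 s3=0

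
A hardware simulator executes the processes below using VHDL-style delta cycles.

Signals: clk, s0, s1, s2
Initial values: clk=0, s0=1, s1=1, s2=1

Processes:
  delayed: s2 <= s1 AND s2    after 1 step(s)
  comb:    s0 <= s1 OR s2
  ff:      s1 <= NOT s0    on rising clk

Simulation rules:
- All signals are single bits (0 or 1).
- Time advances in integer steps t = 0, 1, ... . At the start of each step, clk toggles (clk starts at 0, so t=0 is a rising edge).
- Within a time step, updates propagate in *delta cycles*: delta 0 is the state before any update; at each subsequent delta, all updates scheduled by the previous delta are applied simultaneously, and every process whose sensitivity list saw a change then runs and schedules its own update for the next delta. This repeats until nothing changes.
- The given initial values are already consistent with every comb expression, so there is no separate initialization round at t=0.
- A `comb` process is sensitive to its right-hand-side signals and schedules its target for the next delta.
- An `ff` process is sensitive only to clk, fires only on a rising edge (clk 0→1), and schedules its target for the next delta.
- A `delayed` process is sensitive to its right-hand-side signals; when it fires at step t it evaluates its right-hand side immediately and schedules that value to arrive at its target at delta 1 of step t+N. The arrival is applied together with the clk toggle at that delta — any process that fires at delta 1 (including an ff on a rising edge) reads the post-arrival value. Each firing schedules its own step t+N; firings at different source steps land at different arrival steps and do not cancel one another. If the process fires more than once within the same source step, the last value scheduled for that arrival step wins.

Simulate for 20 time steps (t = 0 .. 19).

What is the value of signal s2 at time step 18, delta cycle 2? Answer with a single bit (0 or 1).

[bits: s2,clk,s1,s0]
t=0: Δ0=1011 Δ1=1111 Δ2=1101 | 2Δ
t=1: Δ0=1101 Δ1=0001 Δ2=0000 | 2Δ
t=2: Δ0=0000 Δ1=0100 Δ2=0110 Δ3=0111 | 3Δ
t=3: Δ0=0111 Δ1=0011 | 1Δ
t=4: Δ0=0011 Δ1=0111 Δ2=0101 Δ3=0100 | 3Δ
t=5: Δ0=0100 Δ1=0000 | 1Δ
t=6: Δ0=0000 Δ1=0100 Δ2=0110 Δ3=0111 | 3Δ
t=7: Δ0=0111 Δ1=0011 | 1Δ
t=8: Δ0=0011 Δ1=0111 Δ2=0101 Δ3=0100 | 3Δ
t=9: Δ0=0100 Δ1=0000 | 1Δ
t=10: Δ0=0000 Δ1=0100 Δ2=0110 Δ3=0111 | 3Δ
t=11: Δ0=0111 Δ1=0011 | 1Δ
t=12: Δ0=0011 Δ1=0111 Δ2=0101 Δ3=0100 | 3Δ
t=13: Δ0=0100 Δ1=0000 | 1Δ
t=14: Δ0=0000 Δ1=0100 Δ2=0110 Δ3=0111 | 3Δ
t=15: Δ0=0111 Δ1=0011 | 1Δ
t=16: Δ0=0011 Δ1=0111 Δ2=0101 Δ3=0100 | 3Δ
t=17: Δ0=0100 Δ1=0000 | 1Δ
t=18: Δ0=0000 Δ1=0100 Δ2=0110 Δ3=0111 | 3Δ
t=19: Δ0=0111 Δ1=0011 | 1Δ

0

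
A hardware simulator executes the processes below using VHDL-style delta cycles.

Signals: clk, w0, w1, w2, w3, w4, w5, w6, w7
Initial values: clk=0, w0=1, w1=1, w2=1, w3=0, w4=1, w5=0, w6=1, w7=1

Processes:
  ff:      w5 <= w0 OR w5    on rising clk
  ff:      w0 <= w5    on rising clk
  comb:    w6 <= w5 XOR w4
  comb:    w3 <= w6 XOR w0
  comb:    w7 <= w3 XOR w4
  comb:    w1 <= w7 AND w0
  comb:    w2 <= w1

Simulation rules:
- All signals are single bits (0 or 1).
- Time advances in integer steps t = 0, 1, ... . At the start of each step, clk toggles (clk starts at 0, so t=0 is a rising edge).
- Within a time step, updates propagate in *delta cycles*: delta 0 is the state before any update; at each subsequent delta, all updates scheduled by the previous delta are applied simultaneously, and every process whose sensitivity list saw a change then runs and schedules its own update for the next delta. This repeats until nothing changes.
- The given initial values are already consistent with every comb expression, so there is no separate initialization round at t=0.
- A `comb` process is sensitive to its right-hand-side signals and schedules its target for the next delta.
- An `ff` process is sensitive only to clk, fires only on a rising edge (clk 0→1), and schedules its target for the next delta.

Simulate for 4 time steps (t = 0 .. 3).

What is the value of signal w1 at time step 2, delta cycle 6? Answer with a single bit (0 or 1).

0

t0.Δ0 w0=1 w7=1 w4=1 clk=0 w6=1 w3=0 w2=1 w5=0 w1=1
t0.Δ1 w0=1 w7=1 w4=1 clk=1 w6=1 w3=0 w2=1 w5=0 w1=1
t0.Δ2 w0=0 w7=1 w4=1 clk=1 w6=1 w3=0 w2=1 w5=1 w1=1
t0.Δ3 w0=0 w7=1 w4=1 clk=1 w6=0 w3=1 w2=1 w5=1 w1=0
t0.Δ4 w0=0 w7=0 w4=1 clk=1 w6=0 w3=0 w2=0 w5=1 w1=0
t0.Δ5 w0=0 w7=1 w4=1 clk=1 w6=0 w3=0 w2=0 w5=1 w1=0
t1.Δ0 w0=0 w7=1 w4=1 clk=1 w6=0 w3=0 w2=0 w5=1 w1=0
t1.Δ1 w0=0 w7=1 w4=1 clk=0 w6=0 w3=0 w2=0 w5=1 w1=0
t2.Δ0 w0=0 w7=1 w4=1 clk=0 w6=0 w3=0 w2=0 w5=1 w1=0
t2.Δ1 w0=0 w7=1 w4=1 clk=1 w6=0 w3=0 w2=0 w5=1 w1=0
t2.Δ2 w0=1 w7=1 w4=1 clk=1 w6=0 w3=0 w2=0 w5=1 w1=0
t2.Δ3 w0=1 w7=1 w4=1 clk=1 w6=0 w3=1 w2=0 w5=1 w1=1
t2.Δ4 w0=1 w7=0 w4=1 clk=1 w6=0 w3=1 w2=1 w5=1 w1=1
t2.Δ5 w0=1 w7=0 w4=1 clk=1 w6=0 w3=1 w2=1 w5=1 w1=0
t2.Δ6 w0=1 w7=0 w4=1 clk=1 w6=0 w3=1 w2=0 w5=1 w1=0
t3.Δ0 w0=1 w7=0 w4=1 clk=1 w6=0 w3=1 w2=0 w5=1 w1=0
t3.Δ1 w0=1 w7=0 w4=1 clk=0 w6=0 w3=1 w2=0 w5=1 w1=0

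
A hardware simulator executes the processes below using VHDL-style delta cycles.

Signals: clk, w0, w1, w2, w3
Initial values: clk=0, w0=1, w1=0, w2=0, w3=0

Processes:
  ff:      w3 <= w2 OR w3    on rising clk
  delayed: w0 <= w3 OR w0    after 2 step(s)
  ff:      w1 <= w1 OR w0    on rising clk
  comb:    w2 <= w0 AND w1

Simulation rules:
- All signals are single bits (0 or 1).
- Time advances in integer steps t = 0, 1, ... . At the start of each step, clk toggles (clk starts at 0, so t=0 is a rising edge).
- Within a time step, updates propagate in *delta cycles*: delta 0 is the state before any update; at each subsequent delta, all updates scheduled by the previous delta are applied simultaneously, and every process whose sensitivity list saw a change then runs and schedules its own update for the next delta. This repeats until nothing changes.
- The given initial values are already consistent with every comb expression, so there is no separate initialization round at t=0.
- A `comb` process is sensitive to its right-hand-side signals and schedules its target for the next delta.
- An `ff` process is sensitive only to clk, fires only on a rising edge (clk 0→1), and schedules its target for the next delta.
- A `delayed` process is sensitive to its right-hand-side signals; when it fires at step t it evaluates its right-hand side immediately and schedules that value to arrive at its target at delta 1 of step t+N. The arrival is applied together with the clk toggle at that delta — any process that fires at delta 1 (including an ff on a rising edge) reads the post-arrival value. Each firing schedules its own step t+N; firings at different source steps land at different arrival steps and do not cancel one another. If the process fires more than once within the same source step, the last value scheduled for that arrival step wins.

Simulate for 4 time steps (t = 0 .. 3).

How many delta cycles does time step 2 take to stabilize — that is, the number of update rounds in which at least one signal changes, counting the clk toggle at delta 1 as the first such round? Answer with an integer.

2

t=0 Δ0: w1=0 clk=0 w0=1 w2=0 w3=0
  Δ1: clk:0→1
  Δ2: w1:0→1
  Δ3: w2:0→1
  (3Δ to stable)
t=1 Δ0: w1=1 clk=1 w0=1 w2=1 w3=0
  Δ1: clk:1→0
  (1Δ to stable)
t=2 Δ0: w1=1 clk=0 w0=1 w2=1 w3=0
  Δ1: clk:0→1
  Δ2: w3:0→1
  (2Δ to stable)
t=3 Δ0: w1=1 clk=1 w0=1 w2=1 w3=1
  Δ1: clk:1→0
  (1Δ to stable)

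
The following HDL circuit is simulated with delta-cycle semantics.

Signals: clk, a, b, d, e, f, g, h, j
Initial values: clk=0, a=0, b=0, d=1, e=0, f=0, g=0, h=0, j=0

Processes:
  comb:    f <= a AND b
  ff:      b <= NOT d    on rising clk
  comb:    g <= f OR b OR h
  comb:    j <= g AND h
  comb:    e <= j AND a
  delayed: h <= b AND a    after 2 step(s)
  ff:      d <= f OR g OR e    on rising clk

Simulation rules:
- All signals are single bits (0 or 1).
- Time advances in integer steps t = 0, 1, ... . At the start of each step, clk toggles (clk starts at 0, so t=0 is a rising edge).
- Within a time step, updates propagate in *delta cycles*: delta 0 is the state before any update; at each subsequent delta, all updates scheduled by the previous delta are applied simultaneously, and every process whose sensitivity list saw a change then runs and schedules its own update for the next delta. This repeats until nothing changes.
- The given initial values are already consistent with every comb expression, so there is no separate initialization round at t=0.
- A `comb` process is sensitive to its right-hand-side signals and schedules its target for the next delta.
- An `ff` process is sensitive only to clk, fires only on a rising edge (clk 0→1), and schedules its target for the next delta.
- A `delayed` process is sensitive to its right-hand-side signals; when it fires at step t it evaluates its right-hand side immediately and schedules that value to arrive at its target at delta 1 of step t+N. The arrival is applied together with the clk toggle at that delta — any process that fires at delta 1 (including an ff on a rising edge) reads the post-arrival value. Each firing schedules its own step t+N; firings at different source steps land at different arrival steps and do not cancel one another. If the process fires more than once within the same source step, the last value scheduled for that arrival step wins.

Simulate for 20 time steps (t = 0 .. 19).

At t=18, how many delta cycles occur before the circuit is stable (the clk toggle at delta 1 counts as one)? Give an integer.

t=0 Δ0: b=0 h=0 f=0 j=0 g=0 clk=0 d=1 a=0 e=0
  Δ1: clk:0→1
  Δ2: d:1→0
  (2Δ to stable)
t=1 Δ0: b=0 h=0 f=0 j=0 g=0 clk=1 d=0 a=0 e=0
  Δ1: clk:1→0
  (1Δ to stable)
t=2 Δ0: b=0 h=0 f=0 j=0 g=0 clk=0 d=0 a=0 e=0
  Δ1: clk:0→1
  Δ2: b:0→1
  Δ3: g:0→1
  (3Δ to stable)
t=3 Δ0: b=1 h=0 f=0 j=0 g=1 clk=1 d=0 a=0 e=0
  Δ1: clk:1→0
  (1Δ to stable)
t=4 Δ0: b=1 h=0 f=0 j=0 g=1 clk=0 d=0 a=0 e=0
  Δ1: clk:0→1
  Δ2: d:0→1
  (2Δ to stable)
t=5 Δ0: b=1 h=0 f=0 j=0 g=1 clk=1 d=1 a=0 e=0
  Δ1: clk:1→0
  (1Δ to stable)
t=6 Δ0: b=1 h=0 f=0 j=0 g=1 clk=0 d=1 a=0 e=0
  Δ1: clk:0→1
  Δ2: b:1→0
  Δ3: g:1→0
  (3Δ to stable)
t=7 Δ0: b=0 h=0 f=0 j=0 g=0 clk=1 d=1 a=0 e=0
  Δ1: clk:1→0
  (1Δ to stable)
t=8 Δ0: b=0 h=0 f=0 j=0 g=0 clk=0 d=1 a=0 e=0
  Δ1: clk:0→1
  Δ2: d:1→0
  (2Δ to stable)
t=9 Δ0: b=0 h=0 f=0 j=0 g=0 clk=1 d=0 a=0 e=0
  Δ1: clk:1→0
  (1Δ to stable)
t=10 Δ0: b=0 h=0 f=0 j=0 g=0 clk=0 d=0 a=0 e=0
  Δ1: clk:0→1
  Δ2: b:0→1
  Δ3: g:0→1
  (3Δ to stable)
t=11 Δ0: b=1 h=0 f=0 j=0 g=1 clk=1 d=0 a=0 e=0
  Δ1: clk:1→0
  (1Δ to stable)
t=12 Δ0: b=1 h=0 f=0 j=0 g=1 clk=0 d=0 a=0 e=0
  Δ1: clk:0→1
  Δ2: d:0→1
  (2Δ to stable)
t=13 Δ0: b=1 h=0 f=0 j=0 g=1 clk=1 d=1 a=0 e=0
  Δ1: clk:1→0
  (1Δ to stable)
t=14 Δ0: b=1 h=0 f=0 j=0 g=1 clk=0 d=1 a=0 e=0
  Δ1: clk:0→1
  Δ2: b:1→0
  Δ3: g:1→0
  (3Δ to stable)
t=15 Δ0: b=0 h=0 f=0 j=0 g=0 clk=1 d=1 a=0 e=0
  Δ1: clk:1→0
  (1Δ to stable)
t=16 Δ0: b=0 h=0 f=0 j=0 g=0 clk=0 d=1 a=0 e=0
  Δ1: clk:0→1
  Δ2: d:1→0
  (2Δ to stable)
t=17 Δ0: b=0 h=0 f=0 j=0 g=0 clk=1 d=0 a=0 e=0
  Δ1: clk:1→0
  (1Δ to stable)
t=18 Δ0: b=0 h=0 f=0 j=0 g=0 clk=0 d=0 a=0 e=0
  Δ1: clk:0→1
  Δ2: b:0→1
  Δ3: g:0→1
  (3Δ to stable)
t=19 Δ0: b=1 h=0 f=0 j=0 g=1 clk=1 d=0 a=0 e=0
  Δ1: clk:1→0
  (1Δ to stable)

3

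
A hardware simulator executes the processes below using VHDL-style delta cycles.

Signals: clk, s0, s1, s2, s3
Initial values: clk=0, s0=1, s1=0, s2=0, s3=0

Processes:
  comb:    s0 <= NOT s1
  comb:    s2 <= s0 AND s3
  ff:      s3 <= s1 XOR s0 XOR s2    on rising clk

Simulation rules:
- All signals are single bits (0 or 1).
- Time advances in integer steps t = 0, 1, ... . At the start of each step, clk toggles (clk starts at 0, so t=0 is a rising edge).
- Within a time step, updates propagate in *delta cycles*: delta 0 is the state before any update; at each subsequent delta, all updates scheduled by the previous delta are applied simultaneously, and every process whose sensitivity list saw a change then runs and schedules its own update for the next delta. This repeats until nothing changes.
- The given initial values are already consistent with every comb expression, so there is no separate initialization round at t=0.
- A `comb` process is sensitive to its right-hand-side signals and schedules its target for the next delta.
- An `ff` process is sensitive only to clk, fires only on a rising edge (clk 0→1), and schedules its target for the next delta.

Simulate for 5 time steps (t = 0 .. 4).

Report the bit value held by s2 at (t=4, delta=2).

0

t0.Δ0 s2=0 s1=0 s0=1 s3=0 clk=0
t0.Δ1 s2=0 s1=0 s0=1 s3=0 clk=1
t0.Δ2 s2=0 s1=0 s0=1 s3=1 clk=1
t0.Δ3 s2=1 s1=0 s0=1 s3=1 clk=1
t1.Δ0 s2=1 s1=0 s0=1 s3=1 clk=1
t1.Δ1 s2=1 s1=0 s0=1 s3=1 clk=0
t2.Δ0 s2=1 s1=0 s0=1 s3=1 clk=0
t2.Δ1 s2=1 s1=0 s0=1 s3=1 clk=1
t2.Δ2 s2=1 s1=0 s0=1 s3=0 clk=1
t2.Δ3 s2=0 s1=0 s0=1 s3=0 clk=1
t3.Δ0 s2=0 s1=0 s0=1 s3=0 clk=1
t3.Δ1 s2=0 s1=0 s0=1 s3=0 clk=0
t4.Δ0 s2=0 s1=0 s0=1 s3=0 clk=0
t4.Δ1 s2=0 s1=0 s0=1 s3=0 clk=1
t4.Δ2 s2=0 s1=0 s0=1 s3=1 clk=1
t4.Δ3 s2=1 s1=0 s0=1 s3=1 clk=1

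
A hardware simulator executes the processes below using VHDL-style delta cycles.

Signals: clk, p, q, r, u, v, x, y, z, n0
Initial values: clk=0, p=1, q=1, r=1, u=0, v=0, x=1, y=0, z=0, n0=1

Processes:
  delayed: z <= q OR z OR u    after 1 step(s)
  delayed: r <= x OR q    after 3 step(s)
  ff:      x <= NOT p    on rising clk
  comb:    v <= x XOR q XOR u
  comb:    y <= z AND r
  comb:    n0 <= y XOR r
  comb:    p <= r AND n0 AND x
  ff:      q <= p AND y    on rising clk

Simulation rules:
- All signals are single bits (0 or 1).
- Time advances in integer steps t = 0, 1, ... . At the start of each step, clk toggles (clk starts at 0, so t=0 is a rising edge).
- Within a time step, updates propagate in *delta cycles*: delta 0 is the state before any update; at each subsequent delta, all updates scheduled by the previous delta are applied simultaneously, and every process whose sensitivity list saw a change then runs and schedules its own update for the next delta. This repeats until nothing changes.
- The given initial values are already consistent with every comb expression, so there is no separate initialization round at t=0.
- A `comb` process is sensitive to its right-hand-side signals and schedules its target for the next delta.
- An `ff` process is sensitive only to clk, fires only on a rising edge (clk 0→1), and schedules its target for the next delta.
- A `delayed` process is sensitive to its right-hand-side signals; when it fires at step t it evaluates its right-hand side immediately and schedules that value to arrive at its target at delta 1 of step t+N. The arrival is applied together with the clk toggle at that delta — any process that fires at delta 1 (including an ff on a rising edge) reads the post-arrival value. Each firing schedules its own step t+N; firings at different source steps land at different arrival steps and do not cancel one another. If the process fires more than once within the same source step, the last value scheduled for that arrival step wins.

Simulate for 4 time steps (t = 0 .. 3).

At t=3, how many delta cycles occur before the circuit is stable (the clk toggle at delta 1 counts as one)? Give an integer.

t=0 Δ0: u=0 p=1 q=1 x=1 v=0 z=0 clk=0 y=0 r=1 n0=1
  Δ1: clk:0→1
  Δ2: q:1→0, x:1→0
  Δ3: p:1→0
  (3Δ to stable)
t=1 Δ0: u=0 p=0 q=0 x=0 v=0 z=0 clk=1 y=0 r=1 n0=1
  Δ1: clk:1→0
  (1Δ to stable)
t=2 Δ0: u=0 p=0 q=0 x=0 v=0 z=0 clk=0 y=0 r=1 n0=1
  Δ1: clk:0→1
  Δ2: x:0→1
  Δ3: p:0→1, v:0→1
  (3Δ to stable)
t=3 Δ0: u=0 p=1 q=0 x=1 v=1 z=0 clk=1 y=0 r=1 n0=1
  Δ1: clk:1→0, r:1→0
  Δ2: p:1→0, n0:1→0
  (2Δ to stable)

2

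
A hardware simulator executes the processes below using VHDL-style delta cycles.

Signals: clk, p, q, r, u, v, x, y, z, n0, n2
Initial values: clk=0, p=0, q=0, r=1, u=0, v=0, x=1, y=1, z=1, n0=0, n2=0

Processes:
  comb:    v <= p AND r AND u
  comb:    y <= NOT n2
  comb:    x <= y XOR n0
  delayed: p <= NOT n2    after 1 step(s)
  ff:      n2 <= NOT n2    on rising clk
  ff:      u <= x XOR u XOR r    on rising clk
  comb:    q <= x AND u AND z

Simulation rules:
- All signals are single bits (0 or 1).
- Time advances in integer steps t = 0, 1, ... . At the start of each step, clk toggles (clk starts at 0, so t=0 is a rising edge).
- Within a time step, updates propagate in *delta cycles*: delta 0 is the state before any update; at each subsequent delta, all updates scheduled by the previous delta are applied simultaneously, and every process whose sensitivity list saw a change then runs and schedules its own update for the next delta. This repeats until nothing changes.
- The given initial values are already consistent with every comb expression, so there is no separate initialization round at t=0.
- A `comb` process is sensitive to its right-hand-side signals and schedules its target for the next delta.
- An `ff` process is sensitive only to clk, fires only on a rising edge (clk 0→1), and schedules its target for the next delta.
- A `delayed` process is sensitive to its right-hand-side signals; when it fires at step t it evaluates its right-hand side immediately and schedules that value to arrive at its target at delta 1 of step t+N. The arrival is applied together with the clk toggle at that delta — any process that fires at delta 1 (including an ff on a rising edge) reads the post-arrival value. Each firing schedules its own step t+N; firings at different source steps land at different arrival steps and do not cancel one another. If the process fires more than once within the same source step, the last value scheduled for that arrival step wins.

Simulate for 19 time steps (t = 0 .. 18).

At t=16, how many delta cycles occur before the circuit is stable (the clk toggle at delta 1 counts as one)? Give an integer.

[bits: n2,r,u,clk,x,y,q,n0,z,v,p]
t=0: Δ0=01001100100 Δ1=01011100100 Δ2=11011100100 Δ3=11011000100 Δ4=11010000100 | 4Δ
t=1: Δ0=11010000100 Δ1=11000000100 | 1Δ
t=2: Δ0=11000000100 Δ1=11010000100 Δ2=01110000100 Δ3=01110100100 Δ4=01111100100 Δ5=01111110100 | 5Δ
t=3: Δ0=01111110100 Δ1=01101110101 Δ2=01101110111 | 2Δ
t=4: Δ0=01101110111 Δ1=01111110111 Δ2=11111110111 Δ3=11111010111 Δ4=11110010111 Δ5=11110000111 | 5Δ
t=5: Δ0=11110000111 Δ1=11100000110 Δ2=11100000100 | 2Δ
t=6: Δ0=11100000100 Δ1=11110000100 Δ2=01010000100 Δ3=01010100100 Δ4=01011100100 | 4Δ
t=7: Δ0=01011100100 Δ1=01001100101 | 1Δ
t=8: Δ0=01001100101 Δ1=01011100101 Δ2=11011100101 Δ3=11011000101 Δ4=11010000101 | 4Δ
t=9: Δ0=11010000101 Δ1=11000000100 | 1Δ
t=10: Δ0=11000000100 Δ1=11010000100 Δ2=01110000100 Δ3=01110100100 Δ4=01111100100 Δ5=01111110100 | 5Δ
t=11: Δ0=01111110100 Δ1=01101110101 Δ2=01101110111 | 2Δ
t=12: Δ0=01101110111 Δ1=01111110111 Δ2=11111110111 Δ3=11111010111 Δ4=11110010111 Δ5=11110000111 | 5Δ
t=13: Δ0=11110000111 Δ1=11100000110 Δ2=11100000100 | 2Δ
t=14: Δ0=11100000100 Δ1=11110000100 Δ2=01010000100 Δ3=01010100100 Δ4=01011100100 | 4Δ
t=15: Δ0=01011100100 Δ1=01001100101 | 1Δ
t=16: Δ0=01001100101 Δ1=01011100101 Δ2=11011100101 Δ3=11011000101 Δ4=11010000101 | 4Δ
t=17: Δ0=11010000101 Δ1=11000000100 | 1Δ
t=18: Δ0=11000000100 Δ1=11010000100 Δ2=01110000100 Δ3=01110100100 Δ4=01111100100 Δ5=01111110100 | 5Δ

4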